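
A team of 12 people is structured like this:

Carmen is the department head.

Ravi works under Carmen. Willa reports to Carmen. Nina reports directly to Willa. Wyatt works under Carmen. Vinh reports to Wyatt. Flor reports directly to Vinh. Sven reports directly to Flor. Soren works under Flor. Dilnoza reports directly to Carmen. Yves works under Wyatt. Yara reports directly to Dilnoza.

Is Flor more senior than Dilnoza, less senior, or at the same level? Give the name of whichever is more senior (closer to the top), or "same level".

Dilnoza

Flor is 3 levels below Carmen; Dilnoza is 1. Dilnoza is higher.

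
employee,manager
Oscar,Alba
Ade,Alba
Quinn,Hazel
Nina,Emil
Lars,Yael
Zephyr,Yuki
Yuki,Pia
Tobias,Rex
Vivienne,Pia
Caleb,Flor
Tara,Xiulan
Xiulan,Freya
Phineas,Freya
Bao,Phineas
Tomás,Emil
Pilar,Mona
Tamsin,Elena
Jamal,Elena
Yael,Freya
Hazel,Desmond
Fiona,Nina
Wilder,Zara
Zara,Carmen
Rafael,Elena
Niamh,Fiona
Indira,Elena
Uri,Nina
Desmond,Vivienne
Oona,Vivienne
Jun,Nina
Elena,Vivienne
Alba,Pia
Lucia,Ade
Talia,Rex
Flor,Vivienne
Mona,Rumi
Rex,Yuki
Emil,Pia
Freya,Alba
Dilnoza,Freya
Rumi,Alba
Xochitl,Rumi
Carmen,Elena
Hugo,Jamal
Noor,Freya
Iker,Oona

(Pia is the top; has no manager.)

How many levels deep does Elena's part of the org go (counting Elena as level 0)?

The longest chain under Elena runs Elena → Carmen → Zara → Wilder, which is 3 levels below Elena.

3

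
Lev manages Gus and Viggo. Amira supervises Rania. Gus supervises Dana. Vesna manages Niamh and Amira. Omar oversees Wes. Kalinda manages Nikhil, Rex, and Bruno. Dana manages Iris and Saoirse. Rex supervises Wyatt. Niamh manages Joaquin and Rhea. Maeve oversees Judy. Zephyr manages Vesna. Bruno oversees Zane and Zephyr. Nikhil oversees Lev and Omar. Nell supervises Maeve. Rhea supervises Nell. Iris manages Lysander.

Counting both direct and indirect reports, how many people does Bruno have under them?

Bruno directly manages Zephyr, Zane. Under Zephyr: Vesna, Amira, Rania, Niamh, Joaquin, Rhea, Nell, Maeve, Judy (9). Zane has no reports. So Bruno's organization is 2 direct reports plus everyone under them: 10 + 1 = 11.

11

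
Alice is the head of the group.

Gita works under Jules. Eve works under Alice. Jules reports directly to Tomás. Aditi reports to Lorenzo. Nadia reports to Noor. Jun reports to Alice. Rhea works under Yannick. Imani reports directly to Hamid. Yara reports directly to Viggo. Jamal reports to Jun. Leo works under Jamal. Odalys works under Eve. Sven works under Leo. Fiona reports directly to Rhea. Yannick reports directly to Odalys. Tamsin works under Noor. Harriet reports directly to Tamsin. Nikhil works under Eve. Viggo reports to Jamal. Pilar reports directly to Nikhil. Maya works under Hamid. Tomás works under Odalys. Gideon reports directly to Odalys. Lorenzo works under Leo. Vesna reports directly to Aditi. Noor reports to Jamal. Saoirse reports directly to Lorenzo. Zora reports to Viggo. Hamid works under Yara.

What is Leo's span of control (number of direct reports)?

Leo directly manages Lorenzo, Sven. That is 2 direct reports.

2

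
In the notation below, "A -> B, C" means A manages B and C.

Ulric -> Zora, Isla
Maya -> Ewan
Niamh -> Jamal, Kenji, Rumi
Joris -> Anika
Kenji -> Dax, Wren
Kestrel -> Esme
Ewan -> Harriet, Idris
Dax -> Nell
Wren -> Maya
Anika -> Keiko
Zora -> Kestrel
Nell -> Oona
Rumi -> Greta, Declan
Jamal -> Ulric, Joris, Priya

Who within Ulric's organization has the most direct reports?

Ulric

Direct-report counts within Ulric's organization: Ulric has 2; Zora has 1; Kestrel has 1. The largest is 2, held by Ulric.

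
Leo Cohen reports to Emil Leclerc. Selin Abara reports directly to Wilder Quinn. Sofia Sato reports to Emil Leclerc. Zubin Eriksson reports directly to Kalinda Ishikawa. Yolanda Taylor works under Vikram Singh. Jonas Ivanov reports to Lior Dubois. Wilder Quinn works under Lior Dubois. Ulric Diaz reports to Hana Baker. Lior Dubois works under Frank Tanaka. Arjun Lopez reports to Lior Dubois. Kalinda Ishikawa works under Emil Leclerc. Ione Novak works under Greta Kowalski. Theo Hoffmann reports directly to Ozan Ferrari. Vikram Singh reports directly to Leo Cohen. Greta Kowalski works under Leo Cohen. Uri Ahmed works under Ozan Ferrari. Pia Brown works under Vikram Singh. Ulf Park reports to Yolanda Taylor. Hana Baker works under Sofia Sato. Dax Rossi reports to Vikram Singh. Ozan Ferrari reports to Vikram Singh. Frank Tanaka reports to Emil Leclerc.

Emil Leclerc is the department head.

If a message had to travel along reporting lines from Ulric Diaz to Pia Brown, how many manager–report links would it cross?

Ulric Diaz is 3 levels below Emil Leclerc, and Pia Brown is 3 levels below Emil Leclerc (their lowest common manager). The shortest path runs up from Ulric Diaz to Emil Leclerc and back down to Pia Brown: 3 + 3 = 6 links.

6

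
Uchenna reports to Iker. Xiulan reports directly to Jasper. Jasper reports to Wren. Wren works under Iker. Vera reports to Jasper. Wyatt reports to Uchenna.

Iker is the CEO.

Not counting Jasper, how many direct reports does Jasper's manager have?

Jasper reports to Wren, and Wren has no other direct reports. Jasper has 0 peers.

0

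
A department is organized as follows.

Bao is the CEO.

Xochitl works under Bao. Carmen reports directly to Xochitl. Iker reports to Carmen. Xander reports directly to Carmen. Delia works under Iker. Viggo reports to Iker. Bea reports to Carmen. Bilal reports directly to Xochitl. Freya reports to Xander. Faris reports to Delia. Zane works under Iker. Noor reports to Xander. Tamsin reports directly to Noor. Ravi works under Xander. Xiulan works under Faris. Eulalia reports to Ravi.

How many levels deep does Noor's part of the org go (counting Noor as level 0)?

The longest chain under Noor runs Noor → Tamsin, which is 1 level below Noor.

1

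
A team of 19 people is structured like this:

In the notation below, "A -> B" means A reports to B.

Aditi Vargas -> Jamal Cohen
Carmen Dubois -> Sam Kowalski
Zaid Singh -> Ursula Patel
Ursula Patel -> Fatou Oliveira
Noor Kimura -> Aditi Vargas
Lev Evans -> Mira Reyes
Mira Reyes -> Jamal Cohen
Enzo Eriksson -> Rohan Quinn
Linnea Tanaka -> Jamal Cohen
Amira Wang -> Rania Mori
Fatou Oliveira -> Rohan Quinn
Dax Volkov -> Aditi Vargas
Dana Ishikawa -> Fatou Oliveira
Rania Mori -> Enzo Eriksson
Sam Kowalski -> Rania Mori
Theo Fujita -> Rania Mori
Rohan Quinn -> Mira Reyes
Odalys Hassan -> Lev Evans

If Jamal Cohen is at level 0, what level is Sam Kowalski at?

Chain from Sam Kowalski up to Jamal Cohen: Sam Kowalski → Rania Mori → Enzo Eriksson → Rohan Quinn → Mira Reyes → Jamal Cohen. That is 5 steps up, so Sam Kowalski is 5 levels below Jamal Cohen.

5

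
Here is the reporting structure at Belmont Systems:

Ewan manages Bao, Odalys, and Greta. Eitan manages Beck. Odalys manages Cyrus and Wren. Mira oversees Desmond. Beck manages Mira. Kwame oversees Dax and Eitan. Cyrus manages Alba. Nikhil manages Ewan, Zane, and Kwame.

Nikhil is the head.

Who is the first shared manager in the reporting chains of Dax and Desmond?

Kwame

Dax's chain of managers is Kwame, Nikhil. Desmond's chain of managers is Mira, Beck, Eitan, Kwame, Nikhil. The first manager that appears in both chains is Kwame.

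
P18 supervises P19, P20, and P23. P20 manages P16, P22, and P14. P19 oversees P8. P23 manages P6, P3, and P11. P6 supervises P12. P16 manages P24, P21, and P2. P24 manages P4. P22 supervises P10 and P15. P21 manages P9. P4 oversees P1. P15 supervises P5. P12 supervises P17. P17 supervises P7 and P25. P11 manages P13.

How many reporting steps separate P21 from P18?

Chain from P21 up to P18: P21 → P16 → P20 → P18. That is 3 steps up, so P21 is 3 levels below P18.

3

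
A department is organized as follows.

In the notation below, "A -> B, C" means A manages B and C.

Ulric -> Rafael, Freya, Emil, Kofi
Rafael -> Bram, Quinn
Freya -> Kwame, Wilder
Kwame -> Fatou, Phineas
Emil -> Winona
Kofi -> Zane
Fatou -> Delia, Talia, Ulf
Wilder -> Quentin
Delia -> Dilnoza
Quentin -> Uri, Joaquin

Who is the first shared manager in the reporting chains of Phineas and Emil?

Phineas's chain of managers is Kwame, Freya, Ulric. Emil's chain of managers is Ulric. The first manager that appears in both chains is Ulric.

Ulric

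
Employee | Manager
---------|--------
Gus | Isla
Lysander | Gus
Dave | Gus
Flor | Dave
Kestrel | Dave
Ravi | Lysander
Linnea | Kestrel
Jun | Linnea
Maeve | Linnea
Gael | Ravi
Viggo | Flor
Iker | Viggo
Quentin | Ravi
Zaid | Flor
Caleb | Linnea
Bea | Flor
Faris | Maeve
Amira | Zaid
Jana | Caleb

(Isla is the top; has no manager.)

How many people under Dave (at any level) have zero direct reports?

6

The people in Dave's organization with no one reporting to them are Jana, Faris, Jun, Bea, Amira, Iker. That is 6.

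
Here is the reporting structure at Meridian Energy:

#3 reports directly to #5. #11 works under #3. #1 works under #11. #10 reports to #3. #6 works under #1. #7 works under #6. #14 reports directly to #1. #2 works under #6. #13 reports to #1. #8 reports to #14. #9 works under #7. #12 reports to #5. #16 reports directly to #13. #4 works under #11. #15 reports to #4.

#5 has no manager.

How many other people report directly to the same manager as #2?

#2 reports to #6. #6's other direct reports are #7 — 1 peer.

1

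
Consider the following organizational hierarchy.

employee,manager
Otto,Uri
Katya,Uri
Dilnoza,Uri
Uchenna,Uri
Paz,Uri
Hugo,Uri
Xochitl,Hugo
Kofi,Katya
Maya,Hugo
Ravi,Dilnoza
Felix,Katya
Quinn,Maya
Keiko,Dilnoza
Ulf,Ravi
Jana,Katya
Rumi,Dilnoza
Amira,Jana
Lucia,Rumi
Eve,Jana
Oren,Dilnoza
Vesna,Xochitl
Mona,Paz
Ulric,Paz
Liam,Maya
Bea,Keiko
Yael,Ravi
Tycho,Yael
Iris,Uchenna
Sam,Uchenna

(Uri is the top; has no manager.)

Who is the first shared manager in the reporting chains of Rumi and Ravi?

Rumi's chain of managers is Dilnoza, Uri. Ravi's chain of managers is Dilnoza, Uri. The first manager that appears in both chains is Dilnoza.

Dilnoza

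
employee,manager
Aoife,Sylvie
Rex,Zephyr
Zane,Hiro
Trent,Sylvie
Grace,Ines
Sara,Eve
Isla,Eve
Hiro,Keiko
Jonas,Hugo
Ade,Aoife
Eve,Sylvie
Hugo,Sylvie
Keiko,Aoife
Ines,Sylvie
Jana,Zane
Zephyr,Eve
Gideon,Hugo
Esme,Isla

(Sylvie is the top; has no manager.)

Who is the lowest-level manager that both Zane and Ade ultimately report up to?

Aoife

Zane's chain of managers is Hiro, Keiko, Aoife, Sylvie. Ade's chain of managers is Aoife, Sylvie. The first manager that appears in both chains is Aoife.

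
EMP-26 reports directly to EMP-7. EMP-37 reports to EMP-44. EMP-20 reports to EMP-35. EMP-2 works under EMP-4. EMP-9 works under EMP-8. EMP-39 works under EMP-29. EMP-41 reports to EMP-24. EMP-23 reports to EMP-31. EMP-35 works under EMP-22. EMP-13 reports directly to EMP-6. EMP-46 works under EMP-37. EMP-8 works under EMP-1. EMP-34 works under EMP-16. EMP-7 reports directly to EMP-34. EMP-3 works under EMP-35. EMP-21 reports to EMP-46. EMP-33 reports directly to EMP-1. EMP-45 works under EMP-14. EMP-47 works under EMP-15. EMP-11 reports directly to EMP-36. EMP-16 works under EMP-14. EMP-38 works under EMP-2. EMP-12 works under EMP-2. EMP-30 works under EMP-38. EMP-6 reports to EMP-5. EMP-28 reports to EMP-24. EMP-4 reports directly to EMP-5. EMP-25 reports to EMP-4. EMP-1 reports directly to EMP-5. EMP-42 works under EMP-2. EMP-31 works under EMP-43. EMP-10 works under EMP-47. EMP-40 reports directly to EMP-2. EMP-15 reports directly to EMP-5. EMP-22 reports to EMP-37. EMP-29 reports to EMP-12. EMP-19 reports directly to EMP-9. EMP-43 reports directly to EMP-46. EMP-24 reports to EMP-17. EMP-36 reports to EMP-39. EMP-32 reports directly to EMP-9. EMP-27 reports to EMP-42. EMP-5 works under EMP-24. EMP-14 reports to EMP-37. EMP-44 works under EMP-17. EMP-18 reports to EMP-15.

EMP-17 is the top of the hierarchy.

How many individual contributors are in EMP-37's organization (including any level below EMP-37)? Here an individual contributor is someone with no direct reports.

6

The people in EMP-37's organization with no one reporting to them are EMP-23, EMP-21, EMP-26, EMP-45, EMP-20, EMP-3. That is 6.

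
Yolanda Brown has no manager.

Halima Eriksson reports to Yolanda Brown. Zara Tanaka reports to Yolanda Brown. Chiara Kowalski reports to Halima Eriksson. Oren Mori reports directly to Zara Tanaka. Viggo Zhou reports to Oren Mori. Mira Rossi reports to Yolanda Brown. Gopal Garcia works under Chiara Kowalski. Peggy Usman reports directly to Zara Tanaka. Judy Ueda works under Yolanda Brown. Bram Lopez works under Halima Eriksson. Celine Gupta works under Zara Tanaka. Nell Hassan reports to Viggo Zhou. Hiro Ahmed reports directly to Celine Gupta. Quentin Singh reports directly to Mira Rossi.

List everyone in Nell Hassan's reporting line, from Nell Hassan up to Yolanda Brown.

Nell Hassan -> Viggo Zhou -> Oren Mori -> Zara Tanaka -> Yolanda Brown

Nell Hassan reports to Viggo Zhou. Viggo Zhou reports to Oren Mori. Oren Mori reports to Zara Tanaka. Zara Tanaka reports to Yolanda Brown. Yolanda Brown is at the top.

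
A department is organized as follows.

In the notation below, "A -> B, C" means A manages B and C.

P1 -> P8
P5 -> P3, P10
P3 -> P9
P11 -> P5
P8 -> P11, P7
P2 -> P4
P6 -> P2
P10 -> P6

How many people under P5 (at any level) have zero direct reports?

2

The people in P5's organization with no one reporting to them are P4, P9. That is 2.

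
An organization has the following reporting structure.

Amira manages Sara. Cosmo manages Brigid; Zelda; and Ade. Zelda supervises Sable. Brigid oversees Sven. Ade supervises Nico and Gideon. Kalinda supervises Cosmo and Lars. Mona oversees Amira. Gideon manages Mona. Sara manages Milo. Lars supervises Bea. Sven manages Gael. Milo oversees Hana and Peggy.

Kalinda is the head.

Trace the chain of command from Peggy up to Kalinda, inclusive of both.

Peggy -> Milo -> Sara -> Amira -> Mona -> Gideon -> Ade -> Cosmo -> Kalinda

Peggy reports to Milo. Milo reports to Sara. Sara reports to Amira. Amira reports to Mona. Mona reports to Gideon. Gideon reports to Ade. Ade reports to Cosmo. Cosmo reports to Kalinda. Kalinda is at the top.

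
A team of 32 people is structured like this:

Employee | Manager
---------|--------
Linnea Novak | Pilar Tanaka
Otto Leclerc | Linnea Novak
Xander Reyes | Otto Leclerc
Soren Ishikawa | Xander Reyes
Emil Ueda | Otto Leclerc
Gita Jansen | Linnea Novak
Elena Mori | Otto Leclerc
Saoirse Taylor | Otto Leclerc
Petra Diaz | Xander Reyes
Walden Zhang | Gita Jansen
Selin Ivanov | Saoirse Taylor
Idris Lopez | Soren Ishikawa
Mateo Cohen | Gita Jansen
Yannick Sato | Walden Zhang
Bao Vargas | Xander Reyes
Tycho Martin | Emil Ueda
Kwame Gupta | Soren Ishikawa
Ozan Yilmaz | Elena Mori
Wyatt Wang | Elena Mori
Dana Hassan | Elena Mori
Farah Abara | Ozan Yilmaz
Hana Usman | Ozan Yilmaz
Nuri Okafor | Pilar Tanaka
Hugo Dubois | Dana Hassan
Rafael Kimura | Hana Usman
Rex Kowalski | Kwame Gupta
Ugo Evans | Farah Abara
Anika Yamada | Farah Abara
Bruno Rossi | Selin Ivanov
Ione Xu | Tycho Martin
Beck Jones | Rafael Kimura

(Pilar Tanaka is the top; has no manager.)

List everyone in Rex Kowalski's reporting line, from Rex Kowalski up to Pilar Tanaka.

Rex Kowalski -> Kwame Gupta -> Soren Ishikawa -> Xander Reyes -> Otto Leclerc -> Linnea Novak -> Pilar Tanaka

Rex Kowalski reports to Kwame Gupta. Kwame Gupta reports to Soren Ishikawa. Soren Ishikawa reports to Xander Reyes. Xander Reyes reports to Otto Leclerc. Otto Leclerc reports to Linnea Novak. Linnea Novak reports to Pilar Tanaka. Pilar Tanaka is at the top.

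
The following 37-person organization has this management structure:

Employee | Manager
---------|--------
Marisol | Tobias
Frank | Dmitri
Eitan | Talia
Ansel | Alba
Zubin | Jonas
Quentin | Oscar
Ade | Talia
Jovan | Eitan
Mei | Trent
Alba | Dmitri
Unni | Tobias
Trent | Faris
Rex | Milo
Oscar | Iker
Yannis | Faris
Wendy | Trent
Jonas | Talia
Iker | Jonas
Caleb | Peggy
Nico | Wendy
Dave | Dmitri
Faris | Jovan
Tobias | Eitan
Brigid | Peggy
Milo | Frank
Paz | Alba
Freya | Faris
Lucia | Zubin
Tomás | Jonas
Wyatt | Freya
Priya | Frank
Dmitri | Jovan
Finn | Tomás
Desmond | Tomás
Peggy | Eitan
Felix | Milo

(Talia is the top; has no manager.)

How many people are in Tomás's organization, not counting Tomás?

Tomás directly manages Desmond, Finn. Desmond has no reports. Finn has no reports. So Tomás's organization is 2 direct reports plus everyone under them: 1 + 1 = 2.

2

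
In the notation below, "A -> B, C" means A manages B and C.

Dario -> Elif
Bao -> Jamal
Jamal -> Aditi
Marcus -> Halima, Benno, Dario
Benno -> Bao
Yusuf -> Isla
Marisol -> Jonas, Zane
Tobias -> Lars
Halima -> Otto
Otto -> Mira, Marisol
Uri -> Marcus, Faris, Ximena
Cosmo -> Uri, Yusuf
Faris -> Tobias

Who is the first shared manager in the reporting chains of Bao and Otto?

Marcus

Bao's chain of managers is Benno, Marcus, Uri, Cosmo. Otto's chain of managers is Halima, Marcus, Uri, Cosmo. The first manager that appears in both chains is Marcus.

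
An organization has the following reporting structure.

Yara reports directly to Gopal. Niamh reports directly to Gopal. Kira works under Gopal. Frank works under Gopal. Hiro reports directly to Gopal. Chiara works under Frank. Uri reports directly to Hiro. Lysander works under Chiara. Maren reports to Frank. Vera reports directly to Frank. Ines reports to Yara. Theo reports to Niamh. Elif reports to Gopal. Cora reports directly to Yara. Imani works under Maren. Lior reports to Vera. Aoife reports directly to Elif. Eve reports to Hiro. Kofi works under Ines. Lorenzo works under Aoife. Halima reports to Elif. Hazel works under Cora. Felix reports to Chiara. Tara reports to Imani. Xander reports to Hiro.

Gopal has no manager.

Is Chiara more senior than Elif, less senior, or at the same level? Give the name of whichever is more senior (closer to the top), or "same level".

Elif

Chiara is 2 levels below Gopal; Elif is 1. Elif is higher.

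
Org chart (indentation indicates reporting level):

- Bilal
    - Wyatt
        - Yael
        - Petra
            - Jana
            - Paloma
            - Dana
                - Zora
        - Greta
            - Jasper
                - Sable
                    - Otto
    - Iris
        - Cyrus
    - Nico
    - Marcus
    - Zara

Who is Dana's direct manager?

Dana reports directly to Petra.

Petra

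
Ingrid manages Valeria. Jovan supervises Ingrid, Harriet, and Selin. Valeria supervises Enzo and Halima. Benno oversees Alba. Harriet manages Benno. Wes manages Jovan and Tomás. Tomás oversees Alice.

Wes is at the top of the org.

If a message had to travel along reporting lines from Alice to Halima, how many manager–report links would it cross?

Alice is 2 levels below Wes, and Halima is 4 levels below Wes (their lowest common manager). The shortest path runs up from Alice to Wes and back down to Halima: 2 + 4 = 6 links.

6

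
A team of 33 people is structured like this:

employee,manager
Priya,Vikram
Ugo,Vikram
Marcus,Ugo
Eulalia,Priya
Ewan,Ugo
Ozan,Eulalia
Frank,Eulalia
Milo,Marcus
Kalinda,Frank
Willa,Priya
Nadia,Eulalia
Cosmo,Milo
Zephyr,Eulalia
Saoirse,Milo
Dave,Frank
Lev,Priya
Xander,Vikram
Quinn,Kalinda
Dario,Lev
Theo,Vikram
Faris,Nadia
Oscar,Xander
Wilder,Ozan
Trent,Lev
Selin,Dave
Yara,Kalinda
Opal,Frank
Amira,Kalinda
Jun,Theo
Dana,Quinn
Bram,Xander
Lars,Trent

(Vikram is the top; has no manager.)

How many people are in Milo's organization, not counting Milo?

2

Milo directly manages Cosmo, Saoirse. Cosmo has no reports. Saoirse has no reports. So Milo's organization is 2 direct reports plus everyone under them: 1 + 1 = 2.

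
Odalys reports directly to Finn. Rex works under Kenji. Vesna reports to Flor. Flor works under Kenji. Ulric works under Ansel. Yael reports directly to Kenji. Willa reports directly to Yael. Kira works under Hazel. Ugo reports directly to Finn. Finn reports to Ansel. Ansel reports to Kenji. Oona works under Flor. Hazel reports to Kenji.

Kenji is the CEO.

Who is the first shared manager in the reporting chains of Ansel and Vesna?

Kenji

Ansel's chain of managers is Kenji. Vesna's chain of managers is Flor, Kenji. The first manager that appears in both chains is Kenji.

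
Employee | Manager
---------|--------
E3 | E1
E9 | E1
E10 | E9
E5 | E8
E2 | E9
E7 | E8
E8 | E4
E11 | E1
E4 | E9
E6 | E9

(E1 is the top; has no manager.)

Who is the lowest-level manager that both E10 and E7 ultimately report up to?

E10's chain of managers is E9, E1. E7's chain of managers is E8, E4, E9, E1. The first manager that appears in both chains is E9.

E9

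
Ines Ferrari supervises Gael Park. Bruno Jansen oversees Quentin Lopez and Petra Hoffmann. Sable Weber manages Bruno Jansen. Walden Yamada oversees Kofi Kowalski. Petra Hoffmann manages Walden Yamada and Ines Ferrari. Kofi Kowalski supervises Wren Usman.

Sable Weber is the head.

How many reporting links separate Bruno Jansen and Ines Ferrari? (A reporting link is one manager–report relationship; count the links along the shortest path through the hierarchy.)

Ines Ferrari is in Bruno Jansen's organization: the chain from Ines Ferrari up to Bruno Jansen is Ines Ferrari → Petra Hoffmann → Bruno Jansen, which is 2 links.

2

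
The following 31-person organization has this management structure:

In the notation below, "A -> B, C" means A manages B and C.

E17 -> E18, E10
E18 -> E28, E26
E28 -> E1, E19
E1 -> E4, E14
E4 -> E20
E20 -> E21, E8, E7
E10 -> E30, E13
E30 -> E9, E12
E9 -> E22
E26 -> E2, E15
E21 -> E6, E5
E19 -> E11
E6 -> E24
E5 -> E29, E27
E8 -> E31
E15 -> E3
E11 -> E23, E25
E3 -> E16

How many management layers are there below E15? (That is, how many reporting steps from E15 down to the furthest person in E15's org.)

The longest chain under E15 runs E15 → E3 → E16, which is 2 levels below E15.

2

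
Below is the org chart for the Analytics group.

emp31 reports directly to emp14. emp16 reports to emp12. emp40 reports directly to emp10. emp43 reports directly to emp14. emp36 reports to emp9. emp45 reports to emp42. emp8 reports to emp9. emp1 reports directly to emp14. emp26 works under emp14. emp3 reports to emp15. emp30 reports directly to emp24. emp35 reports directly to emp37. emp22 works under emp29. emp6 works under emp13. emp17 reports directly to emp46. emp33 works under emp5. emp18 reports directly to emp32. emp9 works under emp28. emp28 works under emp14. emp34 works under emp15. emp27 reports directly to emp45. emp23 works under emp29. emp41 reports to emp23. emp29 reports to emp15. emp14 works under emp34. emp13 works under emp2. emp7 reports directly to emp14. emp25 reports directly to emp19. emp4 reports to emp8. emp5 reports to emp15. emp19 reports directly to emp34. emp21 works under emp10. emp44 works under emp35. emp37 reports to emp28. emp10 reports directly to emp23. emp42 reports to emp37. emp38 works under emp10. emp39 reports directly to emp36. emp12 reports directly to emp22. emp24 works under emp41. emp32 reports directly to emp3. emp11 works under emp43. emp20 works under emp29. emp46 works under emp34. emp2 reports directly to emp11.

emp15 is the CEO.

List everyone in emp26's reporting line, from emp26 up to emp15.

emp26 -> emp14 -> emp34 -> emp15

emp26 reports to emp14. emp14 reports to emp34. emp34 reports to emp15. emp15 is at the top.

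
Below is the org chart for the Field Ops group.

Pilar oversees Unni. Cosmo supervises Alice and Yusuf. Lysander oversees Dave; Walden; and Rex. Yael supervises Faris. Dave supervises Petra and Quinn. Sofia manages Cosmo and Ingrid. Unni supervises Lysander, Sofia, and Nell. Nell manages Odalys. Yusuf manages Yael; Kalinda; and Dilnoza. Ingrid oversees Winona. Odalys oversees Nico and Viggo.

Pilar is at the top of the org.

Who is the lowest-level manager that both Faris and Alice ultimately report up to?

Cosmo

Faris's chain of managers is Yael, Yusuf, Cosmo, Sofia, Unni, Pilar. Alice's chain of managers is Cosmo, Sofia, Unni, Pilar. The first manager that appears in both chains is Cosmo.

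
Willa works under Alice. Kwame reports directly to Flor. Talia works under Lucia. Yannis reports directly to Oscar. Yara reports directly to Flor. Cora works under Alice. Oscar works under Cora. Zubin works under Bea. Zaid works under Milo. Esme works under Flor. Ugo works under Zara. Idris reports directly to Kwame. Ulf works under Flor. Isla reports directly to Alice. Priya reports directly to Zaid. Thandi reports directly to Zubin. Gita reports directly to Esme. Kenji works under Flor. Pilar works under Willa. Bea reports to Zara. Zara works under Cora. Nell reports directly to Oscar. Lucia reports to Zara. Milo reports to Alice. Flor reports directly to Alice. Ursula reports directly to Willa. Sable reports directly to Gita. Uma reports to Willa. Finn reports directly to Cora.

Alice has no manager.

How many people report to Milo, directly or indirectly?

Milo directly manages Zaid. Under Zaid: Priya (1). That's 2 in total.

2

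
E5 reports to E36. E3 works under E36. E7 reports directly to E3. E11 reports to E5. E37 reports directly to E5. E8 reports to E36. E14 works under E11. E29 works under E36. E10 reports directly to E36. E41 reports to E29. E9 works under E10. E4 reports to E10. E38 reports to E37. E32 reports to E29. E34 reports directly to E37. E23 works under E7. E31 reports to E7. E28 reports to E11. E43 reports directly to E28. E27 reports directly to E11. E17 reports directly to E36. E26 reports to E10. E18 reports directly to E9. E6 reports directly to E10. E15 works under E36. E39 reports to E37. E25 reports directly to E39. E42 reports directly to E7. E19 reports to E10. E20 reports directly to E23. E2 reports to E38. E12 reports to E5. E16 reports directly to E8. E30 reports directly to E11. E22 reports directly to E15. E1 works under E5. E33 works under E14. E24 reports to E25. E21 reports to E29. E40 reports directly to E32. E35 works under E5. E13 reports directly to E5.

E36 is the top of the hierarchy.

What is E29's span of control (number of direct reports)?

3

E29 directly manages E41, E32, E21. That is 3 direct reports.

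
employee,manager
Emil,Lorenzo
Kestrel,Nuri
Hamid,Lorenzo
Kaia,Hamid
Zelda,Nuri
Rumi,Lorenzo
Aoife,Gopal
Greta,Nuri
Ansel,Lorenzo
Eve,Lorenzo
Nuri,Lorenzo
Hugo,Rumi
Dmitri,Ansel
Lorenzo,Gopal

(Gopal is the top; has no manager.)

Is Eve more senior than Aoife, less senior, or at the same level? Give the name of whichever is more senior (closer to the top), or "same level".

Eve is 2 levels below Gopal; Aoife is 1. Aoife is higher.

Aoife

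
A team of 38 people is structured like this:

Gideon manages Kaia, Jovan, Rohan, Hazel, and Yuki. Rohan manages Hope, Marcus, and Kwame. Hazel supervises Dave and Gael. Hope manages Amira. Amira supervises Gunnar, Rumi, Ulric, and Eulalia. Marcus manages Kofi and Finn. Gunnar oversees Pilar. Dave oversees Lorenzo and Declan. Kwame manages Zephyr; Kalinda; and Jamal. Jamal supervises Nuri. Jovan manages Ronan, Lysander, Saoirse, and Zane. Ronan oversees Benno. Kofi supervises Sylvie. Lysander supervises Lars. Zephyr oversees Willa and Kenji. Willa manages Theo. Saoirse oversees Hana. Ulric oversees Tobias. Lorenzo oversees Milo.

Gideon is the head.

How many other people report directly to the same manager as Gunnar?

Gunnar reports to Amira. Amira's other direct reports are Rumi, Ulric, Eulalia — 3 peers.

3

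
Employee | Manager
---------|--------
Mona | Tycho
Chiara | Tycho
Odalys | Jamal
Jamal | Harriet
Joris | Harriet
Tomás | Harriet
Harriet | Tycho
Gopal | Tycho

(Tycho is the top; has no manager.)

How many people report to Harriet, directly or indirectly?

Harriet directly manages Jamal, Joris, Tomás. Under Jamal: Odalys (1). Joris has no reports. Tomás has no reports. So Harriet's organization is 3 direct reports plus everyone under them: 2 + 1 + 1 = 4.

4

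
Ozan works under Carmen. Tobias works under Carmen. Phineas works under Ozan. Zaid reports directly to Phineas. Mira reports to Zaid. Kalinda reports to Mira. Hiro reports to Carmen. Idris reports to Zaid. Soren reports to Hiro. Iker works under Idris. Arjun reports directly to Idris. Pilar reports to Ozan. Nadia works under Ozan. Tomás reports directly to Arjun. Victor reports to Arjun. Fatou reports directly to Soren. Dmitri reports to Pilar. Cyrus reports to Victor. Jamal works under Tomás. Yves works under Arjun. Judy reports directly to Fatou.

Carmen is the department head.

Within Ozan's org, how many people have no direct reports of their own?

7

The people in Ozan's organization with no one reporting to them are Nadia, Dmitri, Yves, Cyrus, Jamal, Iker, Kalinda. That is 7.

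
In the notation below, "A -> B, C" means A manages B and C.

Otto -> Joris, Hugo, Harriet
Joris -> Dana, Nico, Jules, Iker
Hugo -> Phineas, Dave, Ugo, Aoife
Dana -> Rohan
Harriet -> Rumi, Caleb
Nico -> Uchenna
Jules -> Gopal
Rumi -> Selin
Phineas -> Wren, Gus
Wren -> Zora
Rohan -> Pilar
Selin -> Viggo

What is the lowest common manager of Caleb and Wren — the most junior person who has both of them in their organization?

Caleb's chain of managers is Harriet, Otto. Wren's chain of managers is Phineas, Hugo, Otto. The first manager that appears in both chains is Otto.

Otto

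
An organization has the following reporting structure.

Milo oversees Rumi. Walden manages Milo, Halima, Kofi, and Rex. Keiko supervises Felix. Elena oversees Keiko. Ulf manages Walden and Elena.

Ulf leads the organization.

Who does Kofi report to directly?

Walden

Kofi reports directly to Walden.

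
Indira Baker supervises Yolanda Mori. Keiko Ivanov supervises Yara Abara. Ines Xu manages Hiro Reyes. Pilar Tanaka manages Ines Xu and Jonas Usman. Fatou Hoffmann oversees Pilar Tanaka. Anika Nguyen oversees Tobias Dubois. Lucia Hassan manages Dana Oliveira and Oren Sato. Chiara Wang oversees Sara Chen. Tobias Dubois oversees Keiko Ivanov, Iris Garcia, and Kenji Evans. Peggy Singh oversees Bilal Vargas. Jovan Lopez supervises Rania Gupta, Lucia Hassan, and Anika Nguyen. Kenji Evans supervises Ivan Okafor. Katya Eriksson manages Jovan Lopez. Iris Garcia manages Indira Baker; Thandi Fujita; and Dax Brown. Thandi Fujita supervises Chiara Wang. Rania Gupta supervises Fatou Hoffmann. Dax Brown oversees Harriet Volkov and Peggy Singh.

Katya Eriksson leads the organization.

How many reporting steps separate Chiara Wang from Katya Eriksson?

6

Chain from Chiara Wang up to Katya Eriksson: Chiara Wang → Thandi Fujita → Iris Garcia → Tobias Dubois → Anika Nguyen → Jovan Lopez → Katya Eriksson. That is 6 steps up, so Chiara Wang is 6 levels below Katya Eriksson.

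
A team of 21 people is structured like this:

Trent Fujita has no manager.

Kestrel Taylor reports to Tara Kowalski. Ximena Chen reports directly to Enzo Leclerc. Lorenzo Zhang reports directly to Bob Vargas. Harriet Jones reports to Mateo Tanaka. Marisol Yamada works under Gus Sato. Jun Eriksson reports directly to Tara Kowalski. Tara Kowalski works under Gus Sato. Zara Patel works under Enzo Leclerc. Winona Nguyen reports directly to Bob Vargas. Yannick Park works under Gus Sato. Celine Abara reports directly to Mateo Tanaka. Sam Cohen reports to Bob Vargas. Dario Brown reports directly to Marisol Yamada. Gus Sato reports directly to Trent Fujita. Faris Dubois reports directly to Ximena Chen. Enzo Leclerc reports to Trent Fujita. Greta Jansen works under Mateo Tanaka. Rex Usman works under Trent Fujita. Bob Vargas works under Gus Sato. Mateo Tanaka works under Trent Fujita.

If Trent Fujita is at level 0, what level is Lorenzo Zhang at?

Chain from Lorenzo Zhang up to Trent Fujita: Lorenzo Zhang → Bob Vargas → Gus Sato → Trent Fujita. That is 3 steps up, so Lorenzo Zhang is 3 levels below Trent Fujita.

3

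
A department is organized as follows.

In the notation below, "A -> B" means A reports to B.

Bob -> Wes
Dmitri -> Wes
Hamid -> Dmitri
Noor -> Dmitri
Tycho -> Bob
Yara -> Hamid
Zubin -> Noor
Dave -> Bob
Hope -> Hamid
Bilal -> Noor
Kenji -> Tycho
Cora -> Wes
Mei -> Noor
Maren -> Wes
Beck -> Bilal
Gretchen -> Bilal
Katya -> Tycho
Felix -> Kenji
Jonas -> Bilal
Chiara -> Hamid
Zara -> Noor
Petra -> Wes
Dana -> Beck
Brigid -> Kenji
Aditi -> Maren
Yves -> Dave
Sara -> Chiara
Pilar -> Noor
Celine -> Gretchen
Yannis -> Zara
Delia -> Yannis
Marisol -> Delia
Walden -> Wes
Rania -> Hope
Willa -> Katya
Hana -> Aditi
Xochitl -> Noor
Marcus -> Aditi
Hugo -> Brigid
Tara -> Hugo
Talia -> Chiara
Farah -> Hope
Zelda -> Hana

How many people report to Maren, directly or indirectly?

Maren directly manages Aditi. Under Aditi: Marcus, Hana, Zelda (3). That's 4 in total.

4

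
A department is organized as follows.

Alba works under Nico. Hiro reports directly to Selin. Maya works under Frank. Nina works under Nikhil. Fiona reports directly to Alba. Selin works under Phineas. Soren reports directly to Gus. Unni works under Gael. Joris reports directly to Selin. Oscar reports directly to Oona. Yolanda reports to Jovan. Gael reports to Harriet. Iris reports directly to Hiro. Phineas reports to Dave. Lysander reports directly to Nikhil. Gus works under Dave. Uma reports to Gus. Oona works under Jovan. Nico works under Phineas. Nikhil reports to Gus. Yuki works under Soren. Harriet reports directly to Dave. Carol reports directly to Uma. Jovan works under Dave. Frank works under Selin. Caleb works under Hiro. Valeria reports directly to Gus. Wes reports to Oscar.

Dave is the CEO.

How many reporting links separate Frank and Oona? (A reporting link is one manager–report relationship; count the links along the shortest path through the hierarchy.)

Frank is 3 levels below Dave, and Oona is 2 levels below Dave (their lowest common manager). The shortest path runs up from Frank to Dave and back down to Oona: 3 + 2 = 5 links.

5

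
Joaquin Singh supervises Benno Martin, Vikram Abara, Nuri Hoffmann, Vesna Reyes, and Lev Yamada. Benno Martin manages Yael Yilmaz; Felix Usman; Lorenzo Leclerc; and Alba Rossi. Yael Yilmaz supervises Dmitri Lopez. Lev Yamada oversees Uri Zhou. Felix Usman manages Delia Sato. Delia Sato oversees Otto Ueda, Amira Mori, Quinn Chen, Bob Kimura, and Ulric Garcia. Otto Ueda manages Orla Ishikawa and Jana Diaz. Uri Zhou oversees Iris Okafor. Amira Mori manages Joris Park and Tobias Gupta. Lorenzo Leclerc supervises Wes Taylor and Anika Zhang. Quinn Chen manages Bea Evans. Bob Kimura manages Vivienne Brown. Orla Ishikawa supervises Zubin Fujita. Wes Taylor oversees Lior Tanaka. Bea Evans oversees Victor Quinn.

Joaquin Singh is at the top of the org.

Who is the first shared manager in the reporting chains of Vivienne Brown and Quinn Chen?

Vivienne Brown's chain of managers is Bob Kimura, Delia Sato, Felix Usman, Benno Martin, Joaquin Singh. Quinn Chen's chain of managers is Delia Sato, Felix Usman, Benno Martin, Joaquin Singh. The first manager that appears in both chains is Delia Sato.

Delia Sato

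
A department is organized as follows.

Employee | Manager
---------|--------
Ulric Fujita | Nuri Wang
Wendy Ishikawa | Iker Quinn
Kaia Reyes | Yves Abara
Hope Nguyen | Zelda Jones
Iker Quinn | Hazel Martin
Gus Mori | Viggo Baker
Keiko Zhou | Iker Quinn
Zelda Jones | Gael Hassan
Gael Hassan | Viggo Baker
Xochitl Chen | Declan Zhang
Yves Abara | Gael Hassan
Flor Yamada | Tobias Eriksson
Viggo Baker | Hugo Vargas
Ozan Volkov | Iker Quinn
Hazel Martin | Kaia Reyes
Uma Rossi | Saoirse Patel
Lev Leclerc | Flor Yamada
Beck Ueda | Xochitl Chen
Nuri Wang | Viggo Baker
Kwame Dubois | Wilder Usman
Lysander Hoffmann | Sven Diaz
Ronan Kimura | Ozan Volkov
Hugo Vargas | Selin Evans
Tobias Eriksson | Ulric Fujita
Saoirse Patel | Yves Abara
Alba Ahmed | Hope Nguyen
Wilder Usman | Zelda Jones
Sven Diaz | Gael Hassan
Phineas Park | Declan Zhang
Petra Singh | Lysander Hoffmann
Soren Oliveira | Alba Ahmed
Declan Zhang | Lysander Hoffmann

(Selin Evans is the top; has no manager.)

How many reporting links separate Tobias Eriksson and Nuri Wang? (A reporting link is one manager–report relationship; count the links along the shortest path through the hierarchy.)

Tobias Eriksson is in Nuri Wang's organization: the chain from Tobias Eriksson up to Nuri Wang is Tobias Eriksson → Ulric Fujita → Nuri Wang, which is 2 links.

2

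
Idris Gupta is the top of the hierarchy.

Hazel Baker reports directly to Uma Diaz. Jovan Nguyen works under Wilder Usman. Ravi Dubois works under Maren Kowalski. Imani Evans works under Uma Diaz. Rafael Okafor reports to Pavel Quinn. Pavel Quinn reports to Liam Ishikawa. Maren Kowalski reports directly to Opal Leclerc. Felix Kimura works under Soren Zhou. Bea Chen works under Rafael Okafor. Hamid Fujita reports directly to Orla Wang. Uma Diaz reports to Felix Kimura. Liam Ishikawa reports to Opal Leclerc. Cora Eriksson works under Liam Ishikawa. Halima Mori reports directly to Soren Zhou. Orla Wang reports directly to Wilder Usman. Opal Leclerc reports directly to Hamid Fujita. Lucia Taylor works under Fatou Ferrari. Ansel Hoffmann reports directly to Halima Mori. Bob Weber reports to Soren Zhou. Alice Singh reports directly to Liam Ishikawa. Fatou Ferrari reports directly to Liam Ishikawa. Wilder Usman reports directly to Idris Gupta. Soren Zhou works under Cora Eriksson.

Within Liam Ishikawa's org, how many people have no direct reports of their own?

7

The people in Liam Ishikawa's organization with no one reporting to them are Alice Singh, Bea Chen, Hazel Baker, Imani Evans, Bob Weber, Ansel Hoffmann, Lucia Taylor. That is 7.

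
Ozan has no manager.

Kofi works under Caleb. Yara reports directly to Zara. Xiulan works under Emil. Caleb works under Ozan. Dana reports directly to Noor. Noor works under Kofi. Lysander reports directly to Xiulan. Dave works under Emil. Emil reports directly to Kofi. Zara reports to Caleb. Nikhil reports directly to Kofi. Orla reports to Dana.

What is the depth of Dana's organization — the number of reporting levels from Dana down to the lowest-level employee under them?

The longest chain under Dana runs Dana → Orla, which is 1 level below Dana.

1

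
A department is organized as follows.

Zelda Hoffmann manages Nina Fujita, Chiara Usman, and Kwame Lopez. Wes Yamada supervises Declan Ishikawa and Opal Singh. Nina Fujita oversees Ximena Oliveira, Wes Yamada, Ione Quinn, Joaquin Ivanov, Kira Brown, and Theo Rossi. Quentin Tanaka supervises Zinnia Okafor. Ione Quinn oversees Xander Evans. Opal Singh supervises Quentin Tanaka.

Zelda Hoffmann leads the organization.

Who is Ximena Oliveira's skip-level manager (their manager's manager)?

Zelda Hoffmann

Ximena Oliveira reports to Nina Fujita, and Nina Fujita reports to Zelda Hoffmann. So Ximena Oliveira's skip-level manager is Zelda Hoffmann.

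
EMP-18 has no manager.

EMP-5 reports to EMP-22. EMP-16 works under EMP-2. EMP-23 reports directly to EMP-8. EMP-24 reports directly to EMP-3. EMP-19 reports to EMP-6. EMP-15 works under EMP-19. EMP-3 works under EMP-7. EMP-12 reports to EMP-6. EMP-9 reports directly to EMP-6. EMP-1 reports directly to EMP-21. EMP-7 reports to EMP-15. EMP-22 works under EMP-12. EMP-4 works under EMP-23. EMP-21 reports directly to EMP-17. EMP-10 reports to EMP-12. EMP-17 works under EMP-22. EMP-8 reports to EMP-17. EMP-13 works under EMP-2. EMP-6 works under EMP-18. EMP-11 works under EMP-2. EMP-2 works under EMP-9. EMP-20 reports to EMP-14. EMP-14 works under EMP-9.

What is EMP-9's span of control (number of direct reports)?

EMP-9 directly manages EMP-14, EMP-2. That is 2 direct reports.

2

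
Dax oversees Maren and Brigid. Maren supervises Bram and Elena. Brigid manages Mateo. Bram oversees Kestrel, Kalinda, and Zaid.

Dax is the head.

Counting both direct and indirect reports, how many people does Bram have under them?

3

Bram directly manages Kestrel, Kalinda, Zaid. Kestrel has no reports. Kalinda has no reports. Zaid has no reports. So Bram's organization is 3 direct reports plus everyone under them: 1 + 1 + 1 = 3.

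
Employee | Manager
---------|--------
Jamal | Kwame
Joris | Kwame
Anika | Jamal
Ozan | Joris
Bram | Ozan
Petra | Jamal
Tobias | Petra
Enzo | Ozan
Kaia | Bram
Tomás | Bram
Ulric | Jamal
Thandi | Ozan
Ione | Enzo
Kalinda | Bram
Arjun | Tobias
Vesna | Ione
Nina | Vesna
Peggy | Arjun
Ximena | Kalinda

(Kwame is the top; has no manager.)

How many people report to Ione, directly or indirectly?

2

Ione directly manages Vesna. Under Vesna: Nina (1). That's 2 in total.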